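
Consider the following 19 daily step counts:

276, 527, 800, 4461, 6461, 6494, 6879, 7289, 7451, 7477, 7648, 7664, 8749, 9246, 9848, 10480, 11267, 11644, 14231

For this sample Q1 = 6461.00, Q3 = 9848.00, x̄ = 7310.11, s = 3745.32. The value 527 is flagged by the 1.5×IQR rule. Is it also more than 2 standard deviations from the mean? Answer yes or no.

no

z = (527 − 7310.11) / 3745.32 = -1.81.
|z| = 1.81 ≤ 2.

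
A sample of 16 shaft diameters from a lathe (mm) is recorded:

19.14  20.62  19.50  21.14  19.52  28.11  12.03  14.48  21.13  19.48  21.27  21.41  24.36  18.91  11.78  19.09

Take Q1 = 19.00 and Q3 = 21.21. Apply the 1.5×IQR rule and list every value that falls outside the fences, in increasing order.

11.78, 12.03, 14.48, 28.11

IQR = Q3 − Q1 = 21.21 − 19.00 = 2.21.
Lower fence = Q1 − 1.5·IQR = 19.00 − 3.315 = 15.685.
Upper fence = Q3 + 1.5·IQR = 21.21 + 3.315 = 24.525.
11.78 < 15.685 → outlier.
12.03 < 15.685 → outlier.
14.48 < 15.685 → outlier.
28.11 > 24.525 → outlier.
All remaining values lie within [15.685, 24.525].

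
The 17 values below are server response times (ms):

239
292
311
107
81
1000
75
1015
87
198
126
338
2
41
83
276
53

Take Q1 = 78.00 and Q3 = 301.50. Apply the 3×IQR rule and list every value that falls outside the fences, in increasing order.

IQR = Q3 − Q1 = 301.50 − 78.00 = 223.50.
Lower fence = Q1 − 3·IQR = 78.00 − 670.50 = -592.50.
Upper fence = Q3 + 3·IQR = 301.50 + 670.50 = 972.00.
1000 > 972.00 → outlier.
1015 > 972.00 → outlier.
All remaining values lie within [-592.50, 972.00].

1000, 1015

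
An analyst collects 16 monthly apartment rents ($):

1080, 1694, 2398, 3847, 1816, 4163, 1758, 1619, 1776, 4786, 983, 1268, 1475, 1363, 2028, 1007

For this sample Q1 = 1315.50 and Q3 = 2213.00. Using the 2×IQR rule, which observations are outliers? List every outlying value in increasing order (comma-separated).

IQR = Q3 − Q1 = 2213.00 − 1315.50 = 897.50.
Lower fence = Q1 − 2·IQR = 1315.50 − 1795.00 = -479.50.
Upper fence = Q3 + 2·IQR = 2213.00 + 1795.00 = 4008.00.
4163 > 4008.00 → outlier.
4786 > 4008.00 → outlier.
All remaining values lie within [-479.50, 4008.00].

4163, 4786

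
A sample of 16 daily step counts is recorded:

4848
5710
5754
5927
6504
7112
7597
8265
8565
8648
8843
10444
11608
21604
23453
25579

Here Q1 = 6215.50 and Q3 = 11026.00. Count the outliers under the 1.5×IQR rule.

3

IQR = 4810.50; fences at 6215.50 − 7215.75 = -1000.25 and 11026.00 + 7215.75 = 18241.75.
Outside the cutoffs: 21604, 23453, 25579.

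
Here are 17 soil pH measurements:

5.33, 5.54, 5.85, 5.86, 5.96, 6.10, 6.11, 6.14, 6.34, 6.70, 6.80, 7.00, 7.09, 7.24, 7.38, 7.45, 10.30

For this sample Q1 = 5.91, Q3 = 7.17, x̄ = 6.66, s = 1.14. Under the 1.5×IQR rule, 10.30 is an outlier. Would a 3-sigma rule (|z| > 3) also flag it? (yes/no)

z = (10.30 − 6.66) / 1.14 = 3.19.
|z| = 3.19 > 3.

yes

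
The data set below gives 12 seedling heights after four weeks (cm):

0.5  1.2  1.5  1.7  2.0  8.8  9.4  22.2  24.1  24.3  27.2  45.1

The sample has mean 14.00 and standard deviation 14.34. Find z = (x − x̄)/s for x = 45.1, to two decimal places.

2.17

z = (45.1 − 14.00) / 14.34 = 2.17.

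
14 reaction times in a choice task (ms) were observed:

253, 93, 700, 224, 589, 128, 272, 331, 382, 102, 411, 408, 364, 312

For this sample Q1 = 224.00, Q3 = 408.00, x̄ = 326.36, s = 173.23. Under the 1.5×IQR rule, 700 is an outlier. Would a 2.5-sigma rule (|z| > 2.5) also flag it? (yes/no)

no

z = (700 − 326.36) / 173.23 = 2.16.
|z| = 2.16 ≤ 2.5.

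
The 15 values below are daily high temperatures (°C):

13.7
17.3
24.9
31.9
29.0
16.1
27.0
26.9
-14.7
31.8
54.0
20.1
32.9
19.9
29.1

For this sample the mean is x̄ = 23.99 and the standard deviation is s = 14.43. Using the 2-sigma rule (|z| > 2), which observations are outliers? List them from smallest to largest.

Cutoffs at x̄ ± 2s: 23.99 ± 2·14.43 = [-4.87, 52.85].
-14.7: z = -2.68, |z| > 2 → outlier.
54.0: z = 2.08, |z| > 2 → outlier.
Every other value lies within [-4.87, 52.85].

-14.7, 54.0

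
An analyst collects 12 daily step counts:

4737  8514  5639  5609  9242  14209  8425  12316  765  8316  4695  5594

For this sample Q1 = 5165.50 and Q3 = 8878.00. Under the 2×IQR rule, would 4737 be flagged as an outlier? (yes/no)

IQR = Q3 − Q1 = 8878.00 − 5165.50 = 3712.50.
Lower fence = Q1 − 2·IQR = 5165.50 − 7425.00 = -2259.50.
Upper fence = Q3 + 2·IQR = 8878.00 + 7425.00 = 16303.00.
4737 lies within [-2259.50, 16303.00].

no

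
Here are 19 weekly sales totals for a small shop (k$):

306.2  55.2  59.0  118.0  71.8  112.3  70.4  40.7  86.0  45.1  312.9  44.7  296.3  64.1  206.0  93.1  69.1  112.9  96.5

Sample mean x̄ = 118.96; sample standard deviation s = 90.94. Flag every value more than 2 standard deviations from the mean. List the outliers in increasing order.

Cutoffs at x̄ ± 2s: 118.96 ± 2·90.94 = [-62.92, 300.84].
306.2: z = 2.06, |z| > 2 → outlier.
312.9: z = 2.13, |z| > 2 → outlier.
Every other value lies within [-62.92, 300.84].

306.2, 312.9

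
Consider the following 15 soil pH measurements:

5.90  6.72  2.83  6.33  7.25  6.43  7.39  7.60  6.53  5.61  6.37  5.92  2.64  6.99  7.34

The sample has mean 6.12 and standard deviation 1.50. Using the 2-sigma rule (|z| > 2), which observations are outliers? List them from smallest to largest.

2.64, 2.83

Cutoffs at x̄ ± 2s: 6.12 ± 2·1.50 = [3.12, 9.12].
2.64: z = -2.32, |z| > 2 → outlier.
2.83: z = -2.19, |z| > 2 → outlier.
Every other value lies within [3.12, 9.12].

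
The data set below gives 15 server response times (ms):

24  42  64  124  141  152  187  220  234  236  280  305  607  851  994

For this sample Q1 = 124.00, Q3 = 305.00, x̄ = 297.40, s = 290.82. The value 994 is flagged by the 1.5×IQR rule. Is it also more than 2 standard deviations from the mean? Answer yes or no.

yes

z = (994 − 297.40) / 290.82 = 2.40.
|z| = 2.40 > 2.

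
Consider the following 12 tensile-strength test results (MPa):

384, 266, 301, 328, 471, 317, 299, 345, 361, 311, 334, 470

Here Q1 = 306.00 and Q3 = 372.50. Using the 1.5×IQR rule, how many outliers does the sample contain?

0

IQR = 66.50; fences at 306.00 − 99.75 = 206.25 and 372.50 + 99.75 = 472.25.
Every value lies within the cutoffs.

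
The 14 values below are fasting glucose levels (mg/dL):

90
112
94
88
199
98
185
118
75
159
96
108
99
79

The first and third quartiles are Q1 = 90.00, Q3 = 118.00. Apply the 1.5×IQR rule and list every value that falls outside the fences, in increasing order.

185, 199

IQR = Q3 − Q1 = 118.00 − 90.00 = 28.00.
Lower fence = Q1 − 1.5·IQR = 90.00 − 42.00 = 48.00.
Upper fence = Q3 + 1.5·IQR = 118.00 + 42.00 = 160.00.
185 > 160.00 → outlier.
199 > 160.00 → outlier.
All remaining values lie within [48.00, 160.00].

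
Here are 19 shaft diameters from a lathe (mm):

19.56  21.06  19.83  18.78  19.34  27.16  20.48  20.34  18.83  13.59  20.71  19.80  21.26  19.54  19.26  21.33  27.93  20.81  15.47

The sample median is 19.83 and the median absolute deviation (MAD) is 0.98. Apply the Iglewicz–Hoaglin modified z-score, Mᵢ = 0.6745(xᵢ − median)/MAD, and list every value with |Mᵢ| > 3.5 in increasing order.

13.59, 27.16, 27.93

|Mᵢ| > 3.5 ⇔ |xᵢ − 19.83| > 3.5·0.98/0.6745 = 5.09.
So outliers lie outside [14.74, 24.92].
13.59: M = -4.29 → outlier.
27.16: M = 5.04 → outlier.
27.93: M = 5.57 → outlier.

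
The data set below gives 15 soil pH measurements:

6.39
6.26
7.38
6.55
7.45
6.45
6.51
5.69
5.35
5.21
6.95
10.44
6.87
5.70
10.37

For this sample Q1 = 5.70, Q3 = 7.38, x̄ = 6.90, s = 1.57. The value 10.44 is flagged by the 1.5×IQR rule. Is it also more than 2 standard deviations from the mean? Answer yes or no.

z = (10.44 − 6.90) / 1.57 = 2.25.
|z| = 2.25 > 2.

yes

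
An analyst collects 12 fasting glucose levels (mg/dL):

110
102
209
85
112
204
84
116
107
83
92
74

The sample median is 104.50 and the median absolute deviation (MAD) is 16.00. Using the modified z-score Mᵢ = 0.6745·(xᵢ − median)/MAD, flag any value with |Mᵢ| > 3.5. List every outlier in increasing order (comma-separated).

|Mᵢ| > 3.5 ⇔ |xᵢ − 104.50| > 3.5·16.00/0.6745 = 83.02.
So outliers lie outside [21.48, 187.52].
204: M = 4.19 → outlier.
209: M = 4.41 → outlier.

204, 209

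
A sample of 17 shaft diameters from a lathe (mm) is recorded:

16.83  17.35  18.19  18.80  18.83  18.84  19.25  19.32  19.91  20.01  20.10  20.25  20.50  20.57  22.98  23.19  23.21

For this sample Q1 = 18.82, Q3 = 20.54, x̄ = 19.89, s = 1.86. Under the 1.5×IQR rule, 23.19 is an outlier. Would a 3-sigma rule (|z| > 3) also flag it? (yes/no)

no

z = (23.19 − 19.89) / 1.86 = 1.77.
|z| = 1.77 ≤ 3.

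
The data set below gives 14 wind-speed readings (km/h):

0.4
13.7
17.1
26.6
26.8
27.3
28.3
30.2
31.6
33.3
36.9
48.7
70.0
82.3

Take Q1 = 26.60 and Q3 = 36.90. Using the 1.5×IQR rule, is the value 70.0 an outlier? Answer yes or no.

IQR = Q3 − Q1 = 36.90 − 26.60 = 10.30.
Lower fence = Q1 − 1.5·IQR = 26.60 − 15.45 = 11.15.
Upper fence = Q3 + 1.5·IQR = 36.90 + 15.45 = 52.35.
70.0 lies above the upper fence.

yes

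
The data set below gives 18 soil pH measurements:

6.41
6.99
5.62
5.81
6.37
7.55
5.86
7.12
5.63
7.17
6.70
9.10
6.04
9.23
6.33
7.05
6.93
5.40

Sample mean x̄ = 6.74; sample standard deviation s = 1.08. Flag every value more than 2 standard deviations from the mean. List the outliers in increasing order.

Cutoffs at x̄ ± 2s: 6.74 ± 2·1.08 = [4.58, 8.90].
9.10: z = 2.19, |z| > 2 → outlier.
9.23: z = 2.31, |z| > 2 → outlier.
Every other value lies within [4.58, 8.90].

9.10, 9.23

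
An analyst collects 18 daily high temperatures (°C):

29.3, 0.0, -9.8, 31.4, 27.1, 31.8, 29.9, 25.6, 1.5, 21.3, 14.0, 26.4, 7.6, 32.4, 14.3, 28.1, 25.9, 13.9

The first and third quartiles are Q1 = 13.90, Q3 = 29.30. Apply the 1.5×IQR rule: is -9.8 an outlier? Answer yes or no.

IQR = Q3 − Q1 = 29.30 − 13.90 = 15.40.
Lower fence = Q1 − 1.5·IQR = 13.90 − 23.10 = -9.20.
Upper fence = Q3 + 1.5·IQR = 29.30 + 23.10 = 52.40.
-9.8 lies below the lower fence.

yes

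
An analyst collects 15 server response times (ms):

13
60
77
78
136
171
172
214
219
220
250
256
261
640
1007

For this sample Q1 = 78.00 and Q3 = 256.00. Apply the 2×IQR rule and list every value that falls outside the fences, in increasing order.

640, 1007

IQR = Q3 − Q1 = 256.00 − 78.00 = 178.00.
Lower fence = Q1 − 2·IQR = 78.00 − 356.00 = -278.00.
Upper fence = Q3 + 2·IQR = 256.00 + 356.00 = 612.00.
640 > 612.00 → outlier.
1007 > 612.00 → outlier.
All remaining values lie within [-278.00, 612.00].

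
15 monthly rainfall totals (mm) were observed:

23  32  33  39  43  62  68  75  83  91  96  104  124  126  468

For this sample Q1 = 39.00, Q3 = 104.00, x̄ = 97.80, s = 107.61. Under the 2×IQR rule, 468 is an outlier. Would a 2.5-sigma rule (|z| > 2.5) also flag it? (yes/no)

yes

z = (468 − 97.80) / 107.61 = 3.44.
|z| = 3.44 > 2.5.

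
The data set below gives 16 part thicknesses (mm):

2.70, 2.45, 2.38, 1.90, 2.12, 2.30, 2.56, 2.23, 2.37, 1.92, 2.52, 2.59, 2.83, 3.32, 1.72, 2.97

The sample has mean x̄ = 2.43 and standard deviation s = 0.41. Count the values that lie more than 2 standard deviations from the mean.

Cutoffs: x̄ ± 2s = [1.61, 3.25].
Outside the cutoffs: 3.32.

1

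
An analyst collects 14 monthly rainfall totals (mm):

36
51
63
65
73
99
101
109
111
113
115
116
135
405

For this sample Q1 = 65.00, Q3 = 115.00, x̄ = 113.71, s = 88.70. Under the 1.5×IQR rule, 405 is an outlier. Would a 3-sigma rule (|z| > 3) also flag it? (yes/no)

yes

z = (405 − 113.71) / 88.70 = 3.28.
|z| = 3.28 > 3.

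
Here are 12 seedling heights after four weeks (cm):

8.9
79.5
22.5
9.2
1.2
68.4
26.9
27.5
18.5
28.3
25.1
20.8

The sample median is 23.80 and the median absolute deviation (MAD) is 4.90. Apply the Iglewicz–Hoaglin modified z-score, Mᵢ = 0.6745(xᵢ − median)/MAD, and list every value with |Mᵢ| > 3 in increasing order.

|Mᵢ| > 3 ⇔ |xᵢ − 23.80| > 3·4.90/0.6745 = 21.79.
So outliers lie outside [2.01, 45.59].
1.2: M = -3.11 → outlier.
68.4: M = 6.14 → outlier.
79.5: M = 7.67 → outlier.

1.2, 68.4, 79.5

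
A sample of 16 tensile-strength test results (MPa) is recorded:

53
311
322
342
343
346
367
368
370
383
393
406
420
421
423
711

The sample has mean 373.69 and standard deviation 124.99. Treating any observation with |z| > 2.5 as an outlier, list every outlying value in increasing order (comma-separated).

53, 711

Cutoffs at x̄ ± 2.5s: 373.69 ± 2.5·124.99 = [61.215, 686.165].
53: z = -2.57, |z| > 2.5 → outlier.
711: z = 2.70, |z| > 2.5 → outlier.
Every other value lies within [61.215, 686.165].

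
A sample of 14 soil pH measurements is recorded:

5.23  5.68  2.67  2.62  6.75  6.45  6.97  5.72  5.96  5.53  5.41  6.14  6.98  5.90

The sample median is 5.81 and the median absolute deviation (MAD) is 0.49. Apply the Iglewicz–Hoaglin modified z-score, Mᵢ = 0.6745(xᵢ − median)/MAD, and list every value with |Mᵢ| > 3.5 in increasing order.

|Mᵢ| > 3.5 ⇔ |xᵢ − 5.81| > 3.5·0.49/0.6745 = 2.54.
So outliers lie outside [3.27, 8.35].
2.62: M = -4.39 → outlier.
2.67: M = -4.32 → outlier.

2.62, 2.67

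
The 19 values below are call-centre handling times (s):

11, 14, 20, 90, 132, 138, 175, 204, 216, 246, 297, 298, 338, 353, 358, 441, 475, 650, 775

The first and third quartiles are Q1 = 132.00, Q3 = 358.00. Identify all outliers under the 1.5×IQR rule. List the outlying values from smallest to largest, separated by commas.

775

IQR = Q3 − Q1 = 358.00 − 132.00 = 226.00.
Lower fence = Q1 − 1.5·IQR = 132.00 − 339.00 = -207.00.
Upper fence = Q3 + 1.5·IQR = 358.00 + 339.00 = 697.00.
775 > 697.00 → outlier.
All remaining values lie within [-207.00, 697.00].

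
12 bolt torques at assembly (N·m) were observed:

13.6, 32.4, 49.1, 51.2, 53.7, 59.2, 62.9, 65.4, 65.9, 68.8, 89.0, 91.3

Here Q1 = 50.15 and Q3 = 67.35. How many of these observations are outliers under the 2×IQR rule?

IQR = 17.20; fences at 50.15 − 34.40 = 15.75 and 67.35 + 34.40 = 101.75.
Outside the cutoffs: 13.6.

1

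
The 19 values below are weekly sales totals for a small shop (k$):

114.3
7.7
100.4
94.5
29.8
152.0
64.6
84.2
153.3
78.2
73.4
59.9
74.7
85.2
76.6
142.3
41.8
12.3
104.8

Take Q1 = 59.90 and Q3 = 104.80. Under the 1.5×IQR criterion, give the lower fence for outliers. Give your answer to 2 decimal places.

IQR = Q3 − Q1 = 104.80 − 59.90 = 44.90.
Lower fence = Q1 − 1.5·IQR = 59.90 − 67.35 = -7.45.
Upper fence = Q3 + 1.5·IQR = 104.80 + 67.35 = 172.15.

-7.45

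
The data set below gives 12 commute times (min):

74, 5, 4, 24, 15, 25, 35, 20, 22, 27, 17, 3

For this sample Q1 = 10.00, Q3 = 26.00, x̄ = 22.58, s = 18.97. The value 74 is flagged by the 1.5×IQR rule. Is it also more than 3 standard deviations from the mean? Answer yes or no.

no

z = (74 − 22.58) / 18.97 = 2.71.
|z| = 2.71 ≤ 3.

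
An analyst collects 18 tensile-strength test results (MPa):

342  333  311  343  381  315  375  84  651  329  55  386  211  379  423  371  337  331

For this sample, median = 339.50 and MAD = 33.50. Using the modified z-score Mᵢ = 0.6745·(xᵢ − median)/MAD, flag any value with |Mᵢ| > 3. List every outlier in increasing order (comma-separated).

55, 84, 651

|Mᵢ| > 3 ⇔ |xᵢ − 339.50| > 3·33.50/0.6745 = 149.00.
So outliers lie outside [190.50, 488.50].
55: M = -5.73 → outlier.
84: M = -5.14 → outlier.
651: M = 6.27 → outlier.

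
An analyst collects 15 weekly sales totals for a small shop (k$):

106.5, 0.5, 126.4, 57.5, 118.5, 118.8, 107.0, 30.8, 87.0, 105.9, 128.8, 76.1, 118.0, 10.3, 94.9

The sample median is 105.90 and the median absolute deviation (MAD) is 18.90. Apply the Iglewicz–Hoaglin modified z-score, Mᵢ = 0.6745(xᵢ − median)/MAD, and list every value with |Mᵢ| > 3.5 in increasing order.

0.5

|Mᵢ| > 3.5 ⇔ |xᵢ − 105.90| > 3.5·18.90/0.6745 = 98.07.
So outliers lie outside [7.83, 203.97].
0.5: M = -3.76 → outlier.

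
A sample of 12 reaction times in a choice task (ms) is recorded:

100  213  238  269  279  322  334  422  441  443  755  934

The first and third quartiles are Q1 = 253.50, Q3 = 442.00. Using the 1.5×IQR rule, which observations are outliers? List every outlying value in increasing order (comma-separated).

755, 934

IQR = Q3 − Q1 = 442.00 − 253.50 = 188.50.
Lower fence = Q1 − 1.5·IQR = 253.50 − 282.75 = -29.25.
Upper fence = Q3 + 1.5·IQR = 442.00 + 282.75 = 724.75.
755 > 724.75 → outlier.
934 > 724.75 → outlier.
All remaining values lie within [-29.25, 724.75].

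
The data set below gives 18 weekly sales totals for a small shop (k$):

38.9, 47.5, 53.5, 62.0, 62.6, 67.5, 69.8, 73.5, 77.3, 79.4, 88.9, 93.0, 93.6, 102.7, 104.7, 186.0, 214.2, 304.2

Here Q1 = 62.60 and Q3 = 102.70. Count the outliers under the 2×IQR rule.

3

IQR = 40.10; fences at 62.60 − 80.20 = -17.60 and 102.70 + 80.20 = 182.90.
Outside the cutoffs: 186.0, 214.2, 304.2.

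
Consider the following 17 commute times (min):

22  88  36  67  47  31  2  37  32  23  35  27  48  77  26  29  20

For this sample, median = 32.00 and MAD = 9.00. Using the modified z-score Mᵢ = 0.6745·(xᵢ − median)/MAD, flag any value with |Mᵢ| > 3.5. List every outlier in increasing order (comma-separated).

|Mᵢ| > 3.5 ⇔ |xᵢ − 32.00| > 3.5·9.00/0.6745 = 46.70.
So outliers lie outside [-14.70, 78.70].
88: M = 4.20 → outlier.

88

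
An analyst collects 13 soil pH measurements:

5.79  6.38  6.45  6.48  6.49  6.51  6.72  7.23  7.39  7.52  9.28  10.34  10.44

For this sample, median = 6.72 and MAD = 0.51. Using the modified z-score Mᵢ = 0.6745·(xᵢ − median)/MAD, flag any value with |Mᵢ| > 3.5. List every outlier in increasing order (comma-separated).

|Mᵢ| > 3.5 ⇔ |xᵢ − 6.72| > 3.5·0.51/0.6745 = 2.65.
So outliers lie outside [4.07, 9.37].
10.34: M = 4.79 → outlier.
10.44: M = 4.92 → outlier.

10.34, 10.44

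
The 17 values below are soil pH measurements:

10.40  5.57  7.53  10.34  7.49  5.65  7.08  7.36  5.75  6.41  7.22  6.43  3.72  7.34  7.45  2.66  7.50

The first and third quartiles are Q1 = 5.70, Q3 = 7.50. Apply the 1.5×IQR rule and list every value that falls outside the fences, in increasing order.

IQR = Q3 − Q1 = 7.50 − 5.70 = 1.80.
Lower fence = Q1 − 1.5·IQR = 5.70 − 2.70 = 3.00.
Upper fence = Q3 + 1.5·IQR = 7.50 + 2.70 = 10.20.
2.66 < 3.00 → outlier.
10.34 > 10.20 → outlier.
10.40 > 10.20 → outlier.
All remaining values lie within [3.00, 10.20].

2.66, 10.34, 10.40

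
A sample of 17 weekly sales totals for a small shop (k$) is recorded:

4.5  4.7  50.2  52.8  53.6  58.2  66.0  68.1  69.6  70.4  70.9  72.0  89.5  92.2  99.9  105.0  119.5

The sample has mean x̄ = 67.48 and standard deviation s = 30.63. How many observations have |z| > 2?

2

Cutoffs: x̄ ± 2s = [6.22, 128.74].
Outside the cutoffs: 4.5, 4.7.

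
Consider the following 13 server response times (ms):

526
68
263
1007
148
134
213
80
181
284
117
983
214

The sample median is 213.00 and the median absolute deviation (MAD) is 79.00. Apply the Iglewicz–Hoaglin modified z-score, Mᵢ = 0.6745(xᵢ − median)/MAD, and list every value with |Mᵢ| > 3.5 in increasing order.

983, 1007

|Mᵢ| > 3.5 ⇔ |xᵢ − 213.00| > 3.5·79.00/0.6745 = 409.93.
So outliers lie outside [-196.93, 622.93].
983: M = 6.57 → outlier.
1007: M = 6.78 → outlier.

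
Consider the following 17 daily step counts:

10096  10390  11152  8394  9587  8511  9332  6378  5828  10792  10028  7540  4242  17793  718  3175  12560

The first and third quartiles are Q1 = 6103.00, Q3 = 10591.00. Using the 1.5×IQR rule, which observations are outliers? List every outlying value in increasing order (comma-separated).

17793

IQR = Q3 − Q1 = 10591.00 − 6103.00 = 4488.00.
Lower fence = Q1 − 1.5·IQR = 6103.00 − 6732.00 = -629.00.
Upper fence = Q3 + 1.5·IQR = 10591.00 + 6732.00 = 17323.00.
17793 > 17323.00 → outlier.
All remaining values lie within [-629.00, 17323.00].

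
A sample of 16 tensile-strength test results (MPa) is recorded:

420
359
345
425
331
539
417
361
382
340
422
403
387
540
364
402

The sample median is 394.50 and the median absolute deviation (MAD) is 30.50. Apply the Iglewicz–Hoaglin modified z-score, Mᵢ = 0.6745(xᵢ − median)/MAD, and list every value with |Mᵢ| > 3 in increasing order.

|Mᵢ| > 3 ⇔ |xᵢ − 394.50| > 3·30.50/0.6745 = 135.66.
So outliers lie outside [258.84, 530.16].
539: M = 3.20 → outlier.
540: M = 3.22 → outlier.

539, 540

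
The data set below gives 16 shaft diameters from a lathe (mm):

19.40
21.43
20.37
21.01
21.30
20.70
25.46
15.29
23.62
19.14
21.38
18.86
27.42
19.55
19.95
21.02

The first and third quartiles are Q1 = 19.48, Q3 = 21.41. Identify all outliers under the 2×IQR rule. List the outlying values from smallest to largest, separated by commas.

15.29, 25.46, 27.42

IQR = Q3 − Q1 = 21.41 − 19.48 = 1.93.
Lower fence = Q1 − 2·IQR = 19.48 − 3.86 = 15.62.
Upper fence = Q3 + 2·IQR = 21.41 + 3.86 = 25.27.
15.29 < 15.62 → outlier.
25.46 > 25.27 → outlier.
27.42 > 25.27 → outlier.
All remaining values lie within [15.62, 25.27].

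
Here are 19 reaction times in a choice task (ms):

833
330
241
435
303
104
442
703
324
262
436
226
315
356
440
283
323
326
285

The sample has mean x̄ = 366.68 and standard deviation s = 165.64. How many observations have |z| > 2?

Cutoffs: x̄ ± 2s = [35.40, 697.96].
Outside the cutoffs: 703, 833.

2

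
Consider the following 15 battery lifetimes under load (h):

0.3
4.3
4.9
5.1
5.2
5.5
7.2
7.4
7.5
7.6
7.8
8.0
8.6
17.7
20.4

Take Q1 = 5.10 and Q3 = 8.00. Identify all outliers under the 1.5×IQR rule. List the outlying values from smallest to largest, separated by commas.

IQR = Q3 − Q1 = 8.00 − 5.10 = 2.90.
Lower fence = Q1 − 1.5·IQR = 5.10 − 4.35 = 0.75.
Upper fence = Q3 + 1.5·IQR = 8.00 + 4.35 = 12.35.
0.3 < 0.75 → outlier.
17.7 > 12.35 → outlier.
20.4 > 12.35 → outlier.
All remaining values lie within [0.75, 12.35].

0.3, 17.7, 20.4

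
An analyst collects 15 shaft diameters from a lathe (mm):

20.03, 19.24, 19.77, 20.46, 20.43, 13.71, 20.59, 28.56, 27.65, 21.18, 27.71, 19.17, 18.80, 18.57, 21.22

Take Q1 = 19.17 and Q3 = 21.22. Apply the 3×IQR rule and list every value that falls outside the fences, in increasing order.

27.65, 27.71, 28.56

IQR = Q3 − Q1 = 21.22 − 19.17 = 2.05.
Lower fence = Q1 − 3·IQR = 19.17 − 6.15 = 13.02.
Upper fence = Q3 + 3·IQR = 21.22 + 6.15 = 27.37.
27.65 > 27.37 → outlier.
27.71 > 27.37 → outlier.
28.56 > 27.37 → outlier.
All remaining values lie within [13.02, 27.37].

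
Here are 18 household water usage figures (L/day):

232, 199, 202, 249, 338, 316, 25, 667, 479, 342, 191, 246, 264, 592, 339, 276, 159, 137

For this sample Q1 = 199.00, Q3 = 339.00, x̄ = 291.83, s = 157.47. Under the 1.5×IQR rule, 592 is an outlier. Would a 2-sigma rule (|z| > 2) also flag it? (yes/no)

z = (592 − 291.83) / 157.47 = 1.91.
|z| = 1.91 ≤ 2.

no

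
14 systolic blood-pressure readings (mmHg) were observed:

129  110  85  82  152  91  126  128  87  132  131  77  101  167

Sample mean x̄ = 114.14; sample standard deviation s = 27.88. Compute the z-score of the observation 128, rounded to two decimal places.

z = (128 − 114.14) / 27.88 = 0.50.

0.50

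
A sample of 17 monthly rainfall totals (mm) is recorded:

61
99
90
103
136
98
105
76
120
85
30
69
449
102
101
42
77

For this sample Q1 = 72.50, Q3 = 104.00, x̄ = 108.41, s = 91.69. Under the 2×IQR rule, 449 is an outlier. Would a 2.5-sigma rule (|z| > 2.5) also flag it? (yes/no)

z = (449 − 108.41) / 91.69 = 3.71.
|z| = 3.71 > 2.5.

yes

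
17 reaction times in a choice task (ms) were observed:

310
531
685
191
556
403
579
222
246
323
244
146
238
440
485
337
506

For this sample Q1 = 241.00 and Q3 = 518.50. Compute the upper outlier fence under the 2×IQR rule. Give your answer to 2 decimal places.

IQR = Q3 − Q1 = 518.50 − 241.00 = 277.50.
Lower fence = Q1 − 2·IQR = 241.00 − 555.00 = -314.00.
Upper fence = Q3 + 2·IQR = 518.50 + 555.00 = 1073.50.

1073.50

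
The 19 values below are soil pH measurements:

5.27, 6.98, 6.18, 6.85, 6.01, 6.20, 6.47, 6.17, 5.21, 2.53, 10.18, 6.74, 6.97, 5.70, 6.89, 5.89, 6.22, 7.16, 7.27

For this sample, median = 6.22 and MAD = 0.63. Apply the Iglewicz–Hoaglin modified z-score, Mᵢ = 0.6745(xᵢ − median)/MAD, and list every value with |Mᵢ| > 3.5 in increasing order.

|Mᵢ| > 3.5 ⇔ |xᵢ − 6.22| > 3.5·0.63/0.6745 = 3.27.
So outliers lie outside [2.95, 9.49].
2.53: M = -3.95 → outlier.
10.18: M = 4.24 → outlier.

2.53, 10.18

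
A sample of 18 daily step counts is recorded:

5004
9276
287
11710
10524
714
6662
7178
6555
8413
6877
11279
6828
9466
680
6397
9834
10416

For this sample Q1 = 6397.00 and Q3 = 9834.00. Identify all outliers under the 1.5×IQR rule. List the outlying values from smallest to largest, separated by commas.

IQR = Q3 − Q1 = 9834.00 − 6397.00 = 3437.00.
Lower fence = Q1 − 1.5·IQR = 6397.00 − 5155.50 = 1241.50.
Upper fence = Q3 + 1.5·IQR = 9834.00 + 5155.50 = 14989.50.
287 < 1241.50 → outlier.
680 < 1241.50 → outlier.
714 < 1241.50 → outlier.
All remaining values lie within [1241.50, 14989.50].

287, 680, 714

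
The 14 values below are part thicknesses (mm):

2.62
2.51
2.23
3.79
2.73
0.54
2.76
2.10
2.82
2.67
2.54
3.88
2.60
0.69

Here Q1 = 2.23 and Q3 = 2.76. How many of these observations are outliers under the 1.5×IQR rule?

IQR = 0.53; fences at 2.23 − 0.795 = 1.435 and 2.76 + 0.795 = 3.555.
Outside the cutoffs: 0.54, 0.69, 3.79, 3.88.

4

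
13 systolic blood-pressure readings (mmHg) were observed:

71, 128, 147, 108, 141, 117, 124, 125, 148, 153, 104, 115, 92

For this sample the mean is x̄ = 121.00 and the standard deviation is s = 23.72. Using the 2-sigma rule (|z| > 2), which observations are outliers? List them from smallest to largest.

Cutoffs at x̄ ± 2s: 121.00 ± 2·23.72 = [73.56, 168.44].
71: z = -2.11, |z| > 2 → outlier.
Every other value lies within [73.56, 168.44].

71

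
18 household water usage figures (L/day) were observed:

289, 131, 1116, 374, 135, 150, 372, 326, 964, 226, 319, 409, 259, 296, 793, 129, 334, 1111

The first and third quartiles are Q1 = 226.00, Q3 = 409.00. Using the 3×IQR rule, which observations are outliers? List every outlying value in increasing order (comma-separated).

964, 1111, 1116

IQR = Q3 − Q1 = 409.00 − 226.00 = 183.00.
Lower fence = Q1 − 3·IQR = 226.00 − 549.00 = -323.00.
Upper fence = Q3 + 3·IQR = 409.00 + 549.00 = 958.00.
964 > 958.00 → outlier.
1111 > 958.00 → outlier.
1116 > 958.00 → outlier.
All remaining values lie within [-323.00, 958.00].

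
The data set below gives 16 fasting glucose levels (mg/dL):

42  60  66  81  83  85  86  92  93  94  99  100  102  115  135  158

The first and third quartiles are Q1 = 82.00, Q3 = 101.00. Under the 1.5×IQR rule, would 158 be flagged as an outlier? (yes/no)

IQR = Q3 − Q1 = 101.00 − 82.00 = 19.00.
Lower fence = Q1 − 1.5·IQR = 82.00 − 28.50 = 53.50.
Upper fence = Q3 + 1.5·IQR = 101.00 + 28.50 = 129.50.
158 lies above the upper fence.

yes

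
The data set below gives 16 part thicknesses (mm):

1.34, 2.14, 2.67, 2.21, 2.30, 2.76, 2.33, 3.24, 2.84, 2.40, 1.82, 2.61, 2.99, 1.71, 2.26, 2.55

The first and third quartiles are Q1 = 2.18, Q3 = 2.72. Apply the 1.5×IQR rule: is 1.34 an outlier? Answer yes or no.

yes

IQR = Q3 − Q1 = 2.72 − 2.18 = 0.54.
Lower fence = Q1 − 1.5·IQR = 2.18 − 0.81 = 1.37.
Upper fence = Q3 + 1.5·IQR = 2.72 + 0.81 = 3.53.
1.34 lies below the lower fence.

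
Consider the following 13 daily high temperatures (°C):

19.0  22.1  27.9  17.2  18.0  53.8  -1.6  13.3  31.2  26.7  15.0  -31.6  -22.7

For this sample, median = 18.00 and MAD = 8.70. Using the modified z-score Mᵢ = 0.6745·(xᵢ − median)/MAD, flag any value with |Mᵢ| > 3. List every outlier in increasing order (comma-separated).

|Mᵢ| > 3 ⇔ |xᵢ − 18.00| > 3·8.70/0.6745 = 38.70.
So outliers lie outside [-20.70, 56.70].
-31.6: M = -3.85 → outlier.
-22.7: M = -3.16 → outlier.

-31.6, -22.7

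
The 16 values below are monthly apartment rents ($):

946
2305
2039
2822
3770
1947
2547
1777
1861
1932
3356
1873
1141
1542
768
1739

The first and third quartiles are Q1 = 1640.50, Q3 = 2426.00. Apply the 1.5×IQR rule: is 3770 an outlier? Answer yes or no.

IQR = Q3 − Q1 = 2426.00 − 1640.50 = 785.50.
Lower fence = Q1 − 1.5·IQR = 1640.50 − 1178.25 = 462.25.
Upper fence = Q3 + 1.5·IQR = 2426.00 + 1178.25 = 3604.25.
3770 lies above the upper fence.

yes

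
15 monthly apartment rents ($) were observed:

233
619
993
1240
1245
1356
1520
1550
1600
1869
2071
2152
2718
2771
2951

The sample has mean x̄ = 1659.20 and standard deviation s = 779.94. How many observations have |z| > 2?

0

Cutoffs: x̄ ± 2s = [99.32, 3219.08].
Every value lies within the cutoffs.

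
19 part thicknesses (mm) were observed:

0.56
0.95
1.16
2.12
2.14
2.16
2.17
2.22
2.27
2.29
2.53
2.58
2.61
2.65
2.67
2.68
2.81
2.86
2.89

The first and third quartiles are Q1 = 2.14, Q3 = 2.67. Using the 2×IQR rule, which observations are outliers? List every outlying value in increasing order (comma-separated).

0.56, 0.95

IQR = Q3 − Q1 = 2.67 − 2.14 = 0.53.
Lower fence = Q1 − 2·IQR = 2.14 − 1.06 = 1.08.
Upper fence = Q3 + 2·IQR = 2.67 + 1.06 = 3.73.
0.56 < 1.08 → outlier.
0.95 < 1.08 → outlier.
All remaining values lie within [1.08, 3.73].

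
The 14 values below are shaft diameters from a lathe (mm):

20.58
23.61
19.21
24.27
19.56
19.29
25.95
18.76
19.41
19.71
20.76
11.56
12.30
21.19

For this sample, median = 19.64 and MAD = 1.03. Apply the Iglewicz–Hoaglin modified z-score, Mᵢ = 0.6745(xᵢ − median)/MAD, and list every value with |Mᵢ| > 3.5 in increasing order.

11.56, 12.30, 25.95

|Mᵢ| > 3.5 ⇔ |xᵢ − 19.64| > 3.5·1.03/0.6745 = 5.34.
So outliers lie outside [14.30, 24.98].
11.56: M = -5.29 → outlier.
12.30: M = -4.81 → outlier.
25.95: M = 4.13 → outlier.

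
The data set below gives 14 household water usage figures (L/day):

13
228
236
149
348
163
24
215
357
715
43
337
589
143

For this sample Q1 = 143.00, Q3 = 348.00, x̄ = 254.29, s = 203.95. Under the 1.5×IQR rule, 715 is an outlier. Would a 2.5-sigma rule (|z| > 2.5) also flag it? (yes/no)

z = (715 − 254.29) / 203.95 = 2.26.
|z| = 2.26 ≤ 2.5.

no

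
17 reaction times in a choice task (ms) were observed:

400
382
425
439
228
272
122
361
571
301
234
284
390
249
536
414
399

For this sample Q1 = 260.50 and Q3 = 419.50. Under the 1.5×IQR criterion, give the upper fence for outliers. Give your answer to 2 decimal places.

658.00

IQR = Q3 − Q1 = 419.50 − 260.50 = 159.00.
Lower fence = Q1 − 1.5·IQR = 260.50 − 238.50 = 22.00.
Upper fence = Q3 + 1.5·IQR = 419.50 + 238.50 = 658.00.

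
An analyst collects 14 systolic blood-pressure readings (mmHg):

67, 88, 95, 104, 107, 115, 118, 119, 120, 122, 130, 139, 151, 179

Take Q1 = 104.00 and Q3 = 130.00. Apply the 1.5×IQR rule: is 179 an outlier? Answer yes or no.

IQR = Q3 − Q1 = 130.00 − 104.00 = 26.00.
Lower fence = Q1 − 1.5·IQR = 104.00 − 39.00 = 65.00.
Upper fence = Q3 + 1.5·IQR = 130.00 + 39.00 = 169.00.
179 lies above the upper fence.

yes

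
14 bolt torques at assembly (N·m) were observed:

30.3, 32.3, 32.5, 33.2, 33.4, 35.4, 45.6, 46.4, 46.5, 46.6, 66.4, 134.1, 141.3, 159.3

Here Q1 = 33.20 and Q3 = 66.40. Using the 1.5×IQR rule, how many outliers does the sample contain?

3

IQR = 33.20; fences at 33.20 − 49.80 = -16.60 and 66.40 + 49.80 = 116.20.
Outside the cutoffs: 134.1, 141.3, 159.3.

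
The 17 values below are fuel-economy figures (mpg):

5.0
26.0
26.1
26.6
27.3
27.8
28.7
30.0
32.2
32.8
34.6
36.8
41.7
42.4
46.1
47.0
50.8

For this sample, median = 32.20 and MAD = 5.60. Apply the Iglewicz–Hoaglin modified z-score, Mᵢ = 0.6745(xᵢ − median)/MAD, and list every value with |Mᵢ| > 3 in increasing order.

|Mᵢ| > 3 ⇔ |xᵢ − 32.20| > 3·5.60/0.6745 = 24.91.
So outliers lie outside [7.29, 57.11].
5.0: M = -3.28 → outlier.

5.0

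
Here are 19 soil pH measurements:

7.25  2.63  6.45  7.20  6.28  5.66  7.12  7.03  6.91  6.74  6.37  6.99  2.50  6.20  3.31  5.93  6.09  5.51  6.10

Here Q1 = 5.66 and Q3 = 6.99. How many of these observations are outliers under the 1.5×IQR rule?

3

IQR = 1.33; fences at 5.66 − 1.995 = 3.665 and 6.99 + 1.995 = 8.985.
Outside the cutoffs: 2.50, 2.63, 3.31.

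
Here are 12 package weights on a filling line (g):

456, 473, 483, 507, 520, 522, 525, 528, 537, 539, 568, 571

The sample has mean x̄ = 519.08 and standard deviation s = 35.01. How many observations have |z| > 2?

0

Cutoffs: x̄ ± 2s = [449.06, 589.10].
Every value lies within the cutoffs.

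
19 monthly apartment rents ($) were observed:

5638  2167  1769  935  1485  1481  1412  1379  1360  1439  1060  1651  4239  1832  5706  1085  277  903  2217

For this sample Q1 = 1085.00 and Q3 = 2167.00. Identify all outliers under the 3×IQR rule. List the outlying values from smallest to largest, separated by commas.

5638, 5706

IQR = Q3 − Q1 = 2167.00 − 1085.00 = 1082.00.
Lower fence = Q1 − 3·IQR = 1085.00 − 3246.00 = -2161.00.
Upper fence = Q3 + 3·IQR = 2167.00 + 3246.00 = 5413.00.
5638 > 5413.00 → outlier.
5706 > 5413.00 → outlier.
All remaining values lie within [-2161.00, 5413.00].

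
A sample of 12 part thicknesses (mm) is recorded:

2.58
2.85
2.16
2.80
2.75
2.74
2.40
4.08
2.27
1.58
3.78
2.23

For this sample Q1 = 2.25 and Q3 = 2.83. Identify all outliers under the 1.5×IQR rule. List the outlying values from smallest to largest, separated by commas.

IQR = Q3 − Q1 = 2.83 − 2.25 = 0.58.
Lower fence = Q1 − 1.5·IQR = 2.25 − 0.87 = 1.38.
Upper fence = Q3 + 1.5·IQR = 2.83 + 0.87 = 3.70.
3.78 > 3.70 → outlier.
4.08 > 3.70 → outlier.
All remaining values lie within [1.38, 3.70].

3.78, 4.08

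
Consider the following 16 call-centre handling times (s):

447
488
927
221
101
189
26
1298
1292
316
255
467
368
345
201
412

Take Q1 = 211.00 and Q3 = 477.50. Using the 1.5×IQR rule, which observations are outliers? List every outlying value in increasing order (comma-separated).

IQR = Q3 − Q1 = 477.50 − 211.00 = 266.50.
Lower fence = Q1 − 1.5·IQR = 211.00 − 399.75 = -188.75.
Upper fence = Q3 + 1.5·IQR = 477.50 + 399.75 = 877.25.
927 > 877.25 → outlier.
1292 > 877.25 → outlier.
1298 > 877.25 → outlier.
All remaining values lie within [-188.75, 877.25].

927, 1292, 1298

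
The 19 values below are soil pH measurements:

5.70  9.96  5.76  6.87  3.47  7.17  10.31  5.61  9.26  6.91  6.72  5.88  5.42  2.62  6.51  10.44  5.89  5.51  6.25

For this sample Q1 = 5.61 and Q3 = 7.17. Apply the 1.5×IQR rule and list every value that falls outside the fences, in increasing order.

IQR = Q3 − Q1 = 7.17 − 5.61 = 1.56.
Lower fence = Q1 − 1.5·IQR = 5.61 − 2.34 = 3.27.
Upper fence = Q3 + 1.5·IQR = 7.17 + 2.34 = 9.51.
2.62 < 3.27 → outlier.
9.96 > 9.51 → outlier.
10.31 > 9.51 → outlier.
10.44 > 9.51 → outlier.
All remaining values lie within [3.27, 9.51].

2.62, 9.96, 10.31, 10.44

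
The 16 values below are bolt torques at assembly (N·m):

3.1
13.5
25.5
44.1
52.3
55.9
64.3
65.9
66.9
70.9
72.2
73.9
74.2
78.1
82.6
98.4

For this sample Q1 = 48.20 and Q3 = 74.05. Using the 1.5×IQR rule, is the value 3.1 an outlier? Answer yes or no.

IQR = Q3 − Q1 = 74.05 − 48.20 = 25.85.
Lower fence = Q1 − 1.5·IQR = 48.20 − 38.775 = 9.425.
Upper fence = Q3 + 1.5·IQR = 74.05 + 38.775 = 112.825.
3.1 lies below the lower fence.

yes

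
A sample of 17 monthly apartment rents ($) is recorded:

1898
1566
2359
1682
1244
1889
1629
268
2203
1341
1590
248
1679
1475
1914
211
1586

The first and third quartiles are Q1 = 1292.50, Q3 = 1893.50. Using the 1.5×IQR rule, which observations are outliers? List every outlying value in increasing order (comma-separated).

IQR = Q3 − Q1 = 1893.50 − 1292.50 = 601.00.
Lower fence = Q1 − 1.5·IQR = 1292.50 − 901.50 = 391.00.
Upper fence = Q3 + 1.5·IQR = 1893.50 + 901.50 = 2795.00.
211 < 391.00 → outlier.
248 < 391.00 → outlier.
268 < 391.00 → outlier.
All remaining values lie within [391.00, 2795.00].

211, 248, 268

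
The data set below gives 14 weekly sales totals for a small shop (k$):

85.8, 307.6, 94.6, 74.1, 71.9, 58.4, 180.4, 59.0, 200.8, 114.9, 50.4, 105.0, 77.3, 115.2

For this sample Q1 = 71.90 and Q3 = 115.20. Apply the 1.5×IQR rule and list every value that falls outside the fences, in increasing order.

180.4, 200.8, 307.6

IQR = Q3 − Q1 = 115.20 − 71.90 = 43.30.
Lower fence = Q1 − 1.5·IQR = 71.90 − 64.95 = 6.95.
Upper fence = Q3 + 1.5·IQR = 115.20 + 64.95 = 180.15.
180.4 > 180.15 → outlier.
200.8 > 180.15 → outlier.
307.6 > 180.15 → outlier.
All remaining values lie within [6.95, 180.15].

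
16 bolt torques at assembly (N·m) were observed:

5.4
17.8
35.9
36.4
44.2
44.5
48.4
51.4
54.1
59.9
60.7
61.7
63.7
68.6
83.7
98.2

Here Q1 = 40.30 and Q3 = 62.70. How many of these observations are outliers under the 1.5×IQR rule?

IQR = 22.40; fences at 40.30 − 33.60 = 6.70 and 62.70 + 33.60 = 96.30.
Outside the cutoffs: 5.4, 98.2.

2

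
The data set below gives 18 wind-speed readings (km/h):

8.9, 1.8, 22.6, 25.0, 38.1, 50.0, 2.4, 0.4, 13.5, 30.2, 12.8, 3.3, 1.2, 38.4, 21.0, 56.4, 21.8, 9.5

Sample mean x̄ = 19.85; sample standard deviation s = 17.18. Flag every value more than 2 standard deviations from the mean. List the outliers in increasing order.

Cutoffs at x̄ ± 2s: 19.85 ± 2·17.18 = [-14.51, 54.21].
56.4: z = 2.13, |z| > 2 → outlier.
Every other value lies within [-14.51, 54.21].

56.4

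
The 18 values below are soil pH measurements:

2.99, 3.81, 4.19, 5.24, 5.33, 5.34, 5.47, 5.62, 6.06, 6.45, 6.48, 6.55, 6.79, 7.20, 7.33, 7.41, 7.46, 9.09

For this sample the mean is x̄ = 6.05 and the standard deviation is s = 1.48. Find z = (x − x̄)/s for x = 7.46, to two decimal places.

z = (7.46 − 6.05) / 1.48 = 0.95.

0.95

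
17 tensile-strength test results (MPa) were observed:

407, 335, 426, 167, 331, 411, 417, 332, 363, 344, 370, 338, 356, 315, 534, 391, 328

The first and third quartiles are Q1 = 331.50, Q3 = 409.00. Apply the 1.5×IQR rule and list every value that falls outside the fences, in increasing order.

IQR = Q3 − Q1 = 409.00 − 331.50 = 77.50.
Lower fence = Q1 − 1.5·IQR = 331.50 − 116.25 = 215.25.
Upper fence = Q3 + 1.5·IQR = 409.00 + 116.25 = 525.25.
167 < 215.25 → outlier.
534 > 525.25 → outlier.
All remaining values lie within [215.25, 525.25].

167, 534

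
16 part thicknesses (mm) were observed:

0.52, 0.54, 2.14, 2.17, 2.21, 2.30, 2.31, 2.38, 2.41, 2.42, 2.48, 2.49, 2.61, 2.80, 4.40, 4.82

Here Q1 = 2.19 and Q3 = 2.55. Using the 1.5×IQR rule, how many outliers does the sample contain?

IQR = 0.36; fences at 2.19 − 0.54 = 1.65 and 2.55 + 0.54 = 3.09.
Outside the cutoffs: 0.52, 0.54, 4.40, 4.82.

4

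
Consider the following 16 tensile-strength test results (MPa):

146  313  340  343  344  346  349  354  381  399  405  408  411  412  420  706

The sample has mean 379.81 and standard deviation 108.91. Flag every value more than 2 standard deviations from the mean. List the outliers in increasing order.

146, 706

Cutoffs at x̄ ± 2s: 379.81 ± 2·108.91 = [161.99, 597.63].
146: z = -2.15, |z| > 2 → outlier.
706: z = 3.00, |z| > 2 → outlier.
Every other value lies within [161.99, 597.63].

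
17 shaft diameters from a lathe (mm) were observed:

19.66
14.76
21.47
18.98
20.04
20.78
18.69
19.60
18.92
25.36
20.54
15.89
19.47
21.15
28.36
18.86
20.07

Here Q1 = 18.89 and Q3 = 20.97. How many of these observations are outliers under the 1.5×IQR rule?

3

IQR = 2.08; fences at 18.89 − 3.12 = 15.77 and 20.97 + 3.12 = 24.09.
Outside the cutoffs: 14.76, 25.36, 28.36.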